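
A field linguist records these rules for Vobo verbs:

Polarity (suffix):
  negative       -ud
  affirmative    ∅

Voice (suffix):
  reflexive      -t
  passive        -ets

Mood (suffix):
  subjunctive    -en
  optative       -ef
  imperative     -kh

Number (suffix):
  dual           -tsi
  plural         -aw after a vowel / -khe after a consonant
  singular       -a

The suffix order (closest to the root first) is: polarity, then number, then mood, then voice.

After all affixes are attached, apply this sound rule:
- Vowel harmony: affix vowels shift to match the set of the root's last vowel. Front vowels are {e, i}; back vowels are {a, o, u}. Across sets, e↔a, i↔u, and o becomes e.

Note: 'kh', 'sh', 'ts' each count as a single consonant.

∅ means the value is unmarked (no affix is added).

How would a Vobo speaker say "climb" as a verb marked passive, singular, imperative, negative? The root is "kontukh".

kontukhudakhats

Attach polarity negative -ud → kontukhud.
Attach number singular -a → kontukhuda.
Attach mood imperative -kh → kontukhudakh.
Attach voice passive -ets → kontukhudakhets.
Apply vowel harmony: kontukhudakhets → kontukhudakhats.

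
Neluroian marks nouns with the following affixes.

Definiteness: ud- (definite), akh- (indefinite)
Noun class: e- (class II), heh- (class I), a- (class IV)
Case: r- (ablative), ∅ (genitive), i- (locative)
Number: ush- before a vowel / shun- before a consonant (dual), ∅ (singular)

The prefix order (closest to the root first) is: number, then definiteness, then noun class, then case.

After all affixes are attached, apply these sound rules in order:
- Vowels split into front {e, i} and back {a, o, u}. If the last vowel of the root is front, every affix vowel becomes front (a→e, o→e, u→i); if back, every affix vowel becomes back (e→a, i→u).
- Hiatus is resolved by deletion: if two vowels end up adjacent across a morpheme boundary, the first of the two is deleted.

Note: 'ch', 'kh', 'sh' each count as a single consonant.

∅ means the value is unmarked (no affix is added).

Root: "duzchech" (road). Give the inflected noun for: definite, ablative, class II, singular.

ridduzchech

number = singular: zero marking, form stays duzchech.
Attach definiteness definite ud- → udduzchech.
Attach noun class class II e- → eudduzchech.
Attach case ablative r- → reudduzchech.
Apply vowel harmony: reudduzchech → reidduzchech.
Apply vowel deletion: reidduzchech → ridduzchech.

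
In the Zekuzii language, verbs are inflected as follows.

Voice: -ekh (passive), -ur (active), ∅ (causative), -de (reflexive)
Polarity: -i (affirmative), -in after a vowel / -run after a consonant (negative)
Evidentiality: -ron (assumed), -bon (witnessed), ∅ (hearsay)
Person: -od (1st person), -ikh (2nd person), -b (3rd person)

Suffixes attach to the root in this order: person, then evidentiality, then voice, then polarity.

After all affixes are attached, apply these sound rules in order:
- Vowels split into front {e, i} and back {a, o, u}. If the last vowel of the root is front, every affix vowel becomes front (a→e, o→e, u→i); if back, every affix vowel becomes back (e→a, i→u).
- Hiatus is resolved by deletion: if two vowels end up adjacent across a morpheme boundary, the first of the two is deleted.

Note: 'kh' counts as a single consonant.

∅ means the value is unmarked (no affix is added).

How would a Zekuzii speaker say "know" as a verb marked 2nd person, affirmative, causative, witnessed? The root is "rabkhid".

rabkhidikhbeni

Attach person 2nd person -ikh → rabkhidikh.
Attach evidentiality witnessed -bon → rabkhidikhbon.
voice = causative: zero marking, form stays rabkhidikhbon.
Attach polarity affirmative -i → rabkhidikhboni.
Apply vowel harmony: rabkhidikhboni → rabkhidikhbeni.
Vowel deletion: no change.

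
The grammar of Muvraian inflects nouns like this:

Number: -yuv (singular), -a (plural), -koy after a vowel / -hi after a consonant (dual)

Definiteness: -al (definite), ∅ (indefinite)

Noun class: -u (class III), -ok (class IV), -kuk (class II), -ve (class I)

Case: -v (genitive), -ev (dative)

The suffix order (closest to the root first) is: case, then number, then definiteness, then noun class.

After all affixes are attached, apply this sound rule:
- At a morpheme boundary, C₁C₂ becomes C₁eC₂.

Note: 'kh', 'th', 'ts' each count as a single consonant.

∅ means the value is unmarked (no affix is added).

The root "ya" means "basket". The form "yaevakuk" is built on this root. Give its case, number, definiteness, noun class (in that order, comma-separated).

dative, plural, indefinite, class II

Segment: ya-ev-a-kuk.
case: -ev → dative.
number: -a → plural.
definiteness: ∅ → indefinite.
noun class: -kuk → class II.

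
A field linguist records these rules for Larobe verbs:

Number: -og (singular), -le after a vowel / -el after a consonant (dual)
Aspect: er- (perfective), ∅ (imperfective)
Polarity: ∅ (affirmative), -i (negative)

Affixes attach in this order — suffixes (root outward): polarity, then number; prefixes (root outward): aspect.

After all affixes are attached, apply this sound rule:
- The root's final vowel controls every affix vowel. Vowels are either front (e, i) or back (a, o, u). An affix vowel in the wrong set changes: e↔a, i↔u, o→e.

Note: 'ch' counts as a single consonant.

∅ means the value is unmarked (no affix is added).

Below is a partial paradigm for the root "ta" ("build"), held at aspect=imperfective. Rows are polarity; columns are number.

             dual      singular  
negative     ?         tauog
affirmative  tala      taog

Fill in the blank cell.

taula

Attach polarity negative -i → tai.
aspect = imperfective: zero marking, form stays tai.
Attach number dual -le (after vowel 'i') → taile.
Apply vowel harmony: taile → taula.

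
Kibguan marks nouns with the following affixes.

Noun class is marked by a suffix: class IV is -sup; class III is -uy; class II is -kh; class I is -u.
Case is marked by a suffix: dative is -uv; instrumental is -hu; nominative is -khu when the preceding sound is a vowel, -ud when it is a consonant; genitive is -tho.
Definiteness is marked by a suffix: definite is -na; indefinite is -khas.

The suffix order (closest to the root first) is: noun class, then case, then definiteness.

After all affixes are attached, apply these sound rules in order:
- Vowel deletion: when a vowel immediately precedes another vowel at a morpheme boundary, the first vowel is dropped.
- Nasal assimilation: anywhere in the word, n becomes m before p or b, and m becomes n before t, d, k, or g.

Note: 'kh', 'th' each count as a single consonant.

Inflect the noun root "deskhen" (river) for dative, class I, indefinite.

deskhenuvkhas

Attach noun class class I -u → deskhenu.
Attach case dative -uv → deskhenuuv.
Attach definiteness indefinite -khas → deskhenuuvkhas.
Apply vowel deletion: deskhenuuvkhas → deskhenuvkhas.
Nasal assimilation: no change.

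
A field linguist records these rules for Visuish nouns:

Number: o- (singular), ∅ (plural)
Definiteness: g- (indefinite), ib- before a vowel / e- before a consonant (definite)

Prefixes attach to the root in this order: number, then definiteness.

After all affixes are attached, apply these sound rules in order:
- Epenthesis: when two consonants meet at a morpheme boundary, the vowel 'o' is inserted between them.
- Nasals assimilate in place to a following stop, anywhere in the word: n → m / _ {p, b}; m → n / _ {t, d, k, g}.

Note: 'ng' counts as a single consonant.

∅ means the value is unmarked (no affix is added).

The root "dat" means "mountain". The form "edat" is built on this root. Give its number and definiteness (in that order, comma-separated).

Segment: e-dat.
number: ∅ → plural.
definiteness: ib/e- → definite.

plural, definite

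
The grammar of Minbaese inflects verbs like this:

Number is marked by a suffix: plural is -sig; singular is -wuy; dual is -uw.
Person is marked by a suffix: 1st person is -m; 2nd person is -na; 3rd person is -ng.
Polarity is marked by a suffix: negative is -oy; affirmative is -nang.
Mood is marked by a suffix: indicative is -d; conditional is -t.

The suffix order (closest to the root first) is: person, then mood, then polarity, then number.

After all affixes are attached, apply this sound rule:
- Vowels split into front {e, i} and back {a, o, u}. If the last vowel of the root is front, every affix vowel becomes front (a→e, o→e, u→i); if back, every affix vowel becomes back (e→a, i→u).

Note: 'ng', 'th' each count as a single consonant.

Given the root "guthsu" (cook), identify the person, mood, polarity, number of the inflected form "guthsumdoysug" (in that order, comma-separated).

1st person, indicative, negative, plural

Segment: guthsu-m-d-oy-sig.
person: -m → 1st person.
mood: -d → indicative.
polarity: -oy → negative.
number: -sig → plural.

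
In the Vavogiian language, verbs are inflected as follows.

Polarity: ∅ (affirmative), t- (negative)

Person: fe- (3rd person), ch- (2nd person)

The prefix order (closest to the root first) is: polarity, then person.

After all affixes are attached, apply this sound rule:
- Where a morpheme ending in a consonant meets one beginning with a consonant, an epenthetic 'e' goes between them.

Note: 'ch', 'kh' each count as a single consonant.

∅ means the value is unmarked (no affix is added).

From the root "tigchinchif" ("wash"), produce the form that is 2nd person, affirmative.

polarity = affirmative: zero marking, form stays tigchinchif.
Attach person 2nd person ch- → chtigchinchif.
Apply epenthesis: chtigchinchif → chetigchinchif.

chetigchinchif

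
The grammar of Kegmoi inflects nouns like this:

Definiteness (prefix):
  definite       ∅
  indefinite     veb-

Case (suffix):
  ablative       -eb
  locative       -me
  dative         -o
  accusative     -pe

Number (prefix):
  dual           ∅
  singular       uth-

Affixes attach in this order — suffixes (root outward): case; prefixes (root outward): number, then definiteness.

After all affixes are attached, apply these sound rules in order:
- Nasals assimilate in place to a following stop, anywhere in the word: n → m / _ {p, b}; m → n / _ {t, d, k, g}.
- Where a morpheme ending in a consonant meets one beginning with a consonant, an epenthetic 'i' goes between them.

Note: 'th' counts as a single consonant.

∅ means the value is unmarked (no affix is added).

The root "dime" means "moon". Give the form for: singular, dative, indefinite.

Attach number singular uth- → uthdime.
Attach case dative -o → uthdimeo.
Attach definiteness indefinite veb- → vebuthdimeo.
Nasal assimilation: no change.
Apply epenthesis: vebuthdimeo → vebuthidimeo.

vebuthidimeo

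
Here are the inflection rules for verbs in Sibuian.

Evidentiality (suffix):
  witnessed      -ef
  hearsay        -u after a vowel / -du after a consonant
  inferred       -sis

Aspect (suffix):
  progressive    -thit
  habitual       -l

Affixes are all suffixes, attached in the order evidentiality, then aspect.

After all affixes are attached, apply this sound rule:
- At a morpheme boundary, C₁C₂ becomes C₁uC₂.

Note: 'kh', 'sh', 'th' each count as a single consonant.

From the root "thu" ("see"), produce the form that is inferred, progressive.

Attach evidentiality inferred -sis → thusis.
Attach aspect progressive -thit → thusisthit.
Apply epenthesis: thusisthit → thusisuthit.

thusisuthit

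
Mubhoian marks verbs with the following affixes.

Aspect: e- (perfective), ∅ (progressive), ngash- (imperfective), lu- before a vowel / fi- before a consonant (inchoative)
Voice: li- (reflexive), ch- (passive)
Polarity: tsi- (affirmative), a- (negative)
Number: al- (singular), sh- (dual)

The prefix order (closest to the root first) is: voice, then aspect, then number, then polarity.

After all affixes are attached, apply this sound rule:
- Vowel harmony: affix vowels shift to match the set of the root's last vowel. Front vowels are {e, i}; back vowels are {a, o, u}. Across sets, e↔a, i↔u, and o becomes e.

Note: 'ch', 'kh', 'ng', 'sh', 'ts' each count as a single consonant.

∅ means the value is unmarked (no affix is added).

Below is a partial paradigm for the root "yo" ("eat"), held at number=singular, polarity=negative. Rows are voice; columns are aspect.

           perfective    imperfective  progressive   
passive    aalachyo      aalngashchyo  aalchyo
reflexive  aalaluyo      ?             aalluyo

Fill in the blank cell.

Attach voice reflexive li- → liyo.
Attach aspect imperfective ngash- → ngashliyo.
Attach number singular al- → alngashliyo.
Attach polarity negative a- → aalngashliyo.
Apply vowel harmony: aalngashliyo → aalngashluyo.

aalngashluyo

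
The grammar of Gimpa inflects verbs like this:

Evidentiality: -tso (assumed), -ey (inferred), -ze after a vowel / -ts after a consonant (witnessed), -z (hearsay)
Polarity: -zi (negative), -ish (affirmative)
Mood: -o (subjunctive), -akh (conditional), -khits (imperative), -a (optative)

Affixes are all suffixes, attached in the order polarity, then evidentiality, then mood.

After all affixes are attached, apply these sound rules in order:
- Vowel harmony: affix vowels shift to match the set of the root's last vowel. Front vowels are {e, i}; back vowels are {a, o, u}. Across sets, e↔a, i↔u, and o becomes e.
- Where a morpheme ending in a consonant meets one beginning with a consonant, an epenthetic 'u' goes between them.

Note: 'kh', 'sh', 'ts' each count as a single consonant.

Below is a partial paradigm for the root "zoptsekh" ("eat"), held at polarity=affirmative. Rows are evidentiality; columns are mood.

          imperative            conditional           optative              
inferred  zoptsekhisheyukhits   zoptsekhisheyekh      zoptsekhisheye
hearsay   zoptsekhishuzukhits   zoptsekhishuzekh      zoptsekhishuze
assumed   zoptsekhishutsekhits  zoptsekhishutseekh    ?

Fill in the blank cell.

Attach polarity affirmative -ish → zoptsekhish.
Attach evidentiality assumed -tso → zoptsekhishtso.
Attach mood optative -a → zoptsekhishtsoa.
Apply vowel harmony: zoptsekhishtsoa → zoptsekhishtsee.
Apply epenthesis: zoptsekhishtsee → zoptsekhishutsee.

zoptsekhishutsee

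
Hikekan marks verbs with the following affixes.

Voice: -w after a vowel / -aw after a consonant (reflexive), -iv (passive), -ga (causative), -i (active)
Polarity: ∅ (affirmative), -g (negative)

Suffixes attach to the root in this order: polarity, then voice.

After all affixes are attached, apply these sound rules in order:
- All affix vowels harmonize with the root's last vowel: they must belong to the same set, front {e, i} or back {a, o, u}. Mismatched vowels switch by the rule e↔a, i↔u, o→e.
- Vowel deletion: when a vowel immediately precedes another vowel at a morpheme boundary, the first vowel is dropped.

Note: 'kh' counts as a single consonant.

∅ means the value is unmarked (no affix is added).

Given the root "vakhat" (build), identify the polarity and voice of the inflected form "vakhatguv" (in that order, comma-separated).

negative, passive

Segment: vakhat-g-iv.
polarity: -g → negative.
voice: -iv → passive.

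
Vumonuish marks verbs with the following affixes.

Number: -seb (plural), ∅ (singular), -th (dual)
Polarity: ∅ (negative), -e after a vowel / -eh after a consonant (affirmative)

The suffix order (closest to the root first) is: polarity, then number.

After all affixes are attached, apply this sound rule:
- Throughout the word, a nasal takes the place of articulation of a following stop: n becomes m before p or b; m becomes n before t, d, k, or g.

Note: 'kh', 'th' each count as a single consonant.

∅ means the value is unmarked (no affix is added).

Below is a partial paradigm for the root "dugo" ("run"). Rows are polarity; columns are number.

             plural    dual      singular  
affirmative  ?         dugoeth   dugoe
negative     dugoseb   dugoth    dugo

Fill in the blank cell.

dugoeseb

Attach polarity affirmative -e (after vowel 'o') → dugoe.
Attach number plural -seb → dugoeseb.
Nasal assimilation: no change.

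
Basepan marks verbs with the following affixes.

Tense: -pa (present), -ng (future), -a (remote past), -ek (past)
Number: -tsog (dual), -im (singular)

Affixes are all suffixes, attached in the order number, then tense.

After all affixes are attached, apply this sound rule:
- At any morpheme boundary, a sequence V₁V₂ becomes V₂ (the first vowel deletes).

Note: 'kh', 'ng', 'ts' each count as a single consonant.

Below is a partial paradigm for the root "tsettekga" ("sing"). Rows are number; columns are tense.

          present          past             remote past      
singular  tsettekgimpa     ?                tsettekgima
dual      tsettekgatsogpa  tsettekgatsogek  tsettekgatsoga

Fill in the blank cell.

Attach number singular -im → tsettekgaim.
Attach tense past -ek → tsettekgaimek.
Apply vowel deletion: tsettekgaimek → tsettekgimek.

tsettekgimek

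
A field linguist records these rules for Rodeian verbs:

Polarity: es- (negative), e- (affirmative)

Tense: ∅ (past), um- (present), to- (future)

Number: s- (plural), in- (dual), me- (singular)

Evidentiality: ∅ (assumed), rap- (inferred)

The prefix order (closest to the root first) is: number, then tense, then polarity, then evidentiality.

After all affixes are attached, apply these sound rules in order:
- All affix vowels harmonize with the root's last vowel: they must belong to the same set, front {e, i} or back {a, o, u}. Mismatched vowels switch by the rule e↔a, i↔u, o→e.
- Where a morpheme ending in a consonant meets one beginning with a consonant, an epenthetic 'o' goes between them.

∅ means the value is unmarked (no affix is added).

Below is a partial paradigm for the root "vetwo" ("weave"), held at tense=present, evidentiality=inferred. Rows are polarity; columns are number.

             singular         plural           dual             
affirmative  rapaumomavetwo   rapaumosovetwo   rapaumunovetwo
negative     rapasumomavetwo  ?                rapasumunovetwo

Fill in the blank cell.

Attach number plural s- → svetwo.
Attach tense present um- → umsvetwo.
Attach polarity negative es- → esumsvetwo.
Attach evidentiality inferred rap- → rapesumsvetwo.
Apply vowel harmony: rapesumsvetwo → rapasumsvetwo.
Apply epenthesis: rapasumsvetwo → rapasumosovetwo.

rapasumosovetwo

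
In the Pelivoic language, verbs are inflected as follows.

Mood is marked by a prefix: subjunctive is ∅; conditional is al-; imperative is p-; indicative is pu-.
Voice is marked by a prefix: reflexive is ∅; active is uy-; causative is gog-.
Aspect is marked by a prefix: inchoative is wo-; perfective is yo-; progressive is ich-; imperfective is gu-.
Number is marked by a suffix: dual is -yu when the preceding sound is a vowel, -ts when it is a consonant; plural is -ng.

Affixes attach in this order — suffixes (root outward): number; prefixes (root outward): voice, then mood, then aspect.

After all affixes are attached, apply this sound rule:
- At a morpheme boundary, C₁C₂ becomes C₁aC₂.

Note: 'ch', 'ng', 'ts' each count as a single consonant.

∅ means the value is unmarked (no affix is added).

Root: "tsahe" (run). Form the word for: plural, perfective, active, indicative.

yopuuyatsaheng

Attach number plural -ng → tsaheng.
Attach voice active uy- → uytsaheng.
Attach mood indicative pu- → puuytsaheng.
Attach aspect perfective yo- → yopuuytsaheng.
Apply epenthesis: yopuuytsaheng → yopuuyatsaheng.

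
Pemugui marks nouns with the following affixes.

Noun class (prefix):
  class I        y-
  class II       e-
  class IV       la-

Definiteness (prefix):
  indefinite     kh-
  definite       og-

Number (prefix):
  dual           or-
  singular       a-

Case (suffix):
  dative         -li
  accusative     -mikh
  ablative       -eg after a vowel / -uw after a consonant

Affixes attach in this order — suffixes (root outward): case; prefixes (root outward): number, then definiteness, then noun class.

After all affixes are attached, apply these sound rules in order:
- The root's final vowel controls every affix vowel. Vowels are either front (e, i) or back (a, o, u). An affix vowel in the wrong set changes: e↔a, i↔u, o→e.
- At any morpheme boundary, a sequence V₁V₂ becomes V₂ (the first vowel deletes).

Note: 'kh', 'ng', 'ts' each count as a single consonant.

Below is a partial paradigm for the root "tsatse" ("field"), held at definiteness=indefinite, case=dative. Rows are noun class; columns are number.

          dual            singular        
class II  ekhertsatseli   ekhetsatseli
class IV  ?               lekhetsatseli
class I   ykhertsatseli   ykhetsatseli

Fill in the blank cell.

Attach number dual or- → ortsatse.
Attach definiteness indefinite kh- → khortsatse.
Attach noun class class IV la- → lakhortsatse.
Attach case dative -li → lakhortsatseli.
Apply vowel harmony: lakhortsatseli → lekhertsatseli.
Vowel deletion: no change.

lekhertsatseli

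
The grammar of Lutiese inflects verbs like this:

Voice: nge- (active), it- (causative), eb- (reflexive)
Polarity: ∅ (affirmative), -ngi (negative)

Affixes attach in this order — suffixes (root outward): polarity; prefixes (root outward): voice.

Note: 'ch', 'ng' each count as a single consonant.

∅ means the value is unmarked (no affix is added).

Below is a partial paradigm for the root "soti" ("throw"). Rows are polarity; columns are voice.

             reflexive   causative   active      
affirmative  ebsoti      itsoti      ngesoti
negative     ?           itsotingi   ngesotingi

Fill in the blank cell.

Attach polarity negative -ngi → sotingi.
Attach voice reflexive eb- → ebsotingi.

ebsotingi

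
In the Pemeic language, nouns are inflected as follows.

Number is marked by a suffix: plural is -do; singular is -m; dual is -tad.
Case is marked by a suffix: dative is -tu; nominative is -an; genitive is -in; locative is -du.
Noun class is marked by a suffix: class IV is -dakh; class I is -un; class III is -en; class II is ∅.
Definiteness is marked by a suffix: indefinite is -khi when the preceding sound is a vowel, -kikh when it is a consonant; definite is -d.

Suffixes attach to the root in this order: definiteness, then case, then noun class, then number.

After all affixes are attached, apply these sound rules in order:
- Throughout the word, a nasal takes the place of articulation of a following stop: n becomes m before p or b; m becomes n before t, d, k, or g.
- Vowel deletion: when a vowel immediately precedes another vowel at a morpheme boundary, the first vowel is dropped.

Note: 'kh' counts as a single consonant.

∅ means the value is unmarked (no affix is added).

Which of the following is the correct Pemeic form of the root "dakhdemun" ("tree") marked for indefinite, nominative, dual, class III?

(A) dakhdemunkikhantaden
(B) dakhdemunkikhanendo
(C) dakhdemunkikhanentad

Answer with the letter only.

Attach definiteness indefinite -kikh (after consonant 'n') → dakhdemunkikh.
Attach case nominative -an → dakhdemunkikhan.
Attach noun class class III -en → dakhdemunkikhanen.
Attach number dual -tad → dakhdemunkikhanentad.
Nasal assimilation: no change.
Vowel deletion: no change.
So the correct form is dakhdemunkikhanentad, option (C).
(B) dakhdemunkikhanendo is wrong: it uses plural instead of dual for number.
(A) dakhdemunkikhantaden is wrong: it has the affixes in the wrong order.

C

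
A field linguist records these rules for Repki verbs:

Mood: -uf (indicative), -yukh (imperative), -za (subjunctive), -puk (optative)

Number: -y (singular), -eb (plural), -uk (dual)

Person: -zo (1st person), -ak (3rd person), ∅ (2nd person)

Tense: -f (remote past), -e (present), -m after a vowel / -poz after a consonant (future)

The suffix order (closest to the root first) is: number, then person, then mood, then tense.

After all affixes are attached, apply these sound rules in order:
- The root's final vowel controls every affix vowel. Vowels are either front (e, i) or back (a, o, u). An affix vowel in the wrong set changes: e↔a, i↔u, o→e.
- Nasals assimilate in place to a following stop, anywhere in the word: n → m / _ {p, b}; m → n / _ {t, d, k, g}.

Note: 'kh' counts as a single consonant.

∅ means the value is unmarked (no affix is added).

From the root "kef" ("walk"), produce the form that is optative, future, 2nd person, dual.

Attach number dual -uk → kefuk.
person = 2nd person: zero marking, form stays kefuk.
Attach mood optative -puk → kefukpuk.
Attach tense future -poz (after consonant 'k') → kefukpukpoz.
Apply vowel harmony: kefukpukpoz → kefikpikpez.
Nasal assimilation: no change.

kefikpikpez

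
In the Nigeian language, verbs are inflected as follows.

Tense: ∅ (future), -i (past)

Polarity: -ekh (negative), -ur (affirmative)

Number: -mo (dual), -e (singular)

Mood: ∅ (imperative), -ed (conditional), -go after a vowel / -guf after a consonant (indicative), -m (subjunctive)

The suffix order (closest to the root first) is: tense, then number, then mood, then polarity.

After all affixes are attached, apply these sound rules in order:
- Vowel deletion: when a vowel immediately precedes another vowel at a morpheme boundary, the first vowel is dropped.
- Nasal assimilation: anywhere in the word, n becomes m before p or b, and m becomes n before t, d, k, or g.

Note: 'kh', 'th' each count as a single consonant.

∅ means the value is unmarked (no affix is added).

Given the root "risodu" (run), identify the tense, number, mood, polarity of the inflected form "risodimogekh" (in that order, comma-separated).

Segment: risodu-i-mo-go-ekh.
tense: -i → past.
number: -mo → dual.
mood: -go/guf → indicative.
polarity: -ekh → negative.

past, dual, indicative, negative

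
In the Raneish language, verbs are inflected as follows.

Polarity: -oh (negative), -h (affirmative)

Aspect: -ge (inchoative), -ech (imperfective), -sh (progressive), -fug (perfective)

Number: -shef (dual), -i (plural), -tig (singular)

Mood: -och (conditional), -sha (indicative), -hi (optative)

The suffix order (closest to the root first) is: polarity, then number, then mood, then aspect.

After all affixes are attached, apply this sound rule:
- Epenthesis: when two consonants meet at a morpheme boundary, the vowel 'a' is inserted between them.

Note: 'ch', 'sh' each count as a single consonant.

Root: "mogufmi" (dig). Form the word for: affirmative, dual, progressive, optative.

mogufmihashefahish

Attach polarity affirmative -h → mogufmih.
Attach number dual -shef → mogufmihshef.
Attach mood optative -hi → mogufmihshefhi.
Attach aspect progressive -sh → mogufmihshefhish.
Apply epenthesis: mogufmihshefhish → mogufmihashefahish.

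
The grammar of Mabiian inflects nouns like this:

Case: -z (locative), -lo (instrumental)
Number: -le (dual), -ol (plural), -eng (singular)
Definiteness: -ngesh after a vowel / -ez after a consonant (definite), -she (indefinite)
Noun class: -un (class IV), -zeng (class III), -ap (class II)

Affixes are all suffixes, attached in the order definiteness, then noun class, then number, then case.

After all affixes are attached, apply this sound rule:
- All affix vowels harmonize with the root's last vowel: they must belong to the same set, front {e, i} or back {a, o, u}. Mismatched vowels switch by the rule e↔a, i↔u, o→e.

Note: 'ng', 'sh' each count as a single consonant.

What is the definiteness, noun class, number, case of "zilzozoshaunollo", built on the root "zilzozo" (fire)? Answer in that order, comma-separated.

Segment: zilzozo-she-un-ol-lo.
definiteness: -she → indefinite.
noun class: -un → class IV.
number: -ol → plural.
case: -lo → instrumental.

indefinite, class IV, plural, instrumental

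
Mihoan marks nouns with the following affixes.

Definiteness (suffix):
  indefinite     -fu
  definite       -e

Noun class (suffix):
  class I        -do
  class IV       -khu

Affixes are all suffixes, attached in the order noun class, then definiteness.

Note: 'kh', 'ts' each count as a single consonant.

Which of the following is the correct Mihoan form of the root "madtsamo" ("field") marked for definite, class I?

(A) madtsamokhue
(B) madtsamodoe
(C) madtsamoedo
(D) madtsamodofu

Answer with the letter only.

B

Attach noun class class I -do → madtsamodo.
Attach definiteness definite -e → madtsamodoe.
So the correct form is madtsamodoe, option (B).
(C) madtsamoedo is wrong: it has the affixes in the wrong order.
(D) madtsamodofu is wrong: it uses indefinite instead of definite for definiteness.
(A) madtsamokhue is wrong: it uses class IV instead of class I for noun class.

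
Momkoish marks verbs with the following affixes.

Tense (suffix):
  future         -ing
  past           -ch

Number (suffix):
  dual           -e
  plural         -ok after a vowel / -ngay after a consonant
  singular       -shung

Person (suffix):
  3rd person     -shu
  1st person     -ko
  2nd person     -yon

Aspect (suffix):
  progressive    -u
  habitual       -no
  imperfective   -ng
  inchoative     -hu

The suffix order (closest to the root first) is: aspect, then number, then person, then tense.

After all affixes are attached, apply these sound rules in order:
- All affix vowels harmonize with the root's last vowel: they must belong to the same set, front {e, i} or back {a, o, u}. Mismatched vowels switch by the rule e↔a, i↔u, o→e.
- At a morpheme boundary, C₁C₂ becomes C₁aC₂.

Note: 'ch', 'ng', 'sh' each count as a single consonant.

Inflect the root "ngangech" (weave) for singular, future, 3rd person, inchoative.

ngangechahishingashiing

Attach aspect inchoative -hu → ngangechhu.
Attach number singular -shung → ngangechhushung.
Attach person 3rd person -shu → ngangechhushungshu.
Attach tense future -ing → ngangechhushungshuing.
Apply vowel harmony: ngangechhushungshuing → ngangechhishingshiing.
Apply epenthesis: ngangechhishingshiing → ngangechahishingashiing.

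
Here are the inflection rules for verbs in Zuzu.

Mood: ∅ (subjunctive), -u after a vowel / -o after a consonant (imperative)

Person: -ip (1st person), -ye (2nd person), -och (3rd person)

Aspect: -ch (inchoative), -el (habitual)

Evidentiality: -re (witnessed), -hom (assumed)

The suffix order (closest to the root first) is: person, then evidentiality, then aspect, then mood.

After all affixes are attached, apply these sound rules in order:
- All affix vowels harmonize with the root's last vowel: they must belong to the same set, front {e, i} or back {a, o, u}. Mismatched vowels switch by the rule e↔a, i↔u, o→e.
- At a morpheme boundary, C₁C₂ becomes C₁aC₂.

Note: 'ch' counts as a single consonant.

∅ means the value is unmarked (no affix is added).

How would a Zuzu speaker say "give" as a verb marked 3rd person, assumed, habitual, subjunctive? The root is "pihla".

Attach person 3rd person -och → pihlaoch.
Attach evidentiality assumed -hom → pihlaochhom.
Attach aspect habitual -el → pihlaochhomel.
mood = subjunctive: zero marking, form stays pihlaochhomel.
Apply vowel harmony: pihlaochhomel → pihlaochhomal.
Apply epenthesis: pihlaochhomal → pihlaochahomal.

pihlaochahomal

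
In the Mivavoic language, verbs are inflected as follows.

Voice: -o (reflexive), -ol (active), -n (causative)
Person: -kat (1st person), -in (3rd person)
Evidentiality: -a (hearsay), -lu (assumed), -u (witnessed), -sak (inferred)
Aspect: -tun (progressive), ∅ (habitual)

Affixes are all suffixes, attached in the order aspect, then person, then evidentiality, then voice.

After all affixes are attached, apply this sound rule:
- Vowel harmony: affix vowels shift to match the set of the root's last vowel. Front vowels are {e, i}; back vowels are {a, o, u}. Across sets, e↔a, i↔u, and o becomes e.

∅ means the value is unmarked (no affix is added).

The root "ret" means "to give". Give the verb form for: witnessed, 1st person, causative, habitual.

retketin

aspect = habitual: zero marking, form stays ret.
Attach person 1st person -kat → retkat.
Attach evidentiality witnessed -u → retkatu.
Attach voice causative -n → retkatun.
Apply vowel harmony: retkatun → retketin.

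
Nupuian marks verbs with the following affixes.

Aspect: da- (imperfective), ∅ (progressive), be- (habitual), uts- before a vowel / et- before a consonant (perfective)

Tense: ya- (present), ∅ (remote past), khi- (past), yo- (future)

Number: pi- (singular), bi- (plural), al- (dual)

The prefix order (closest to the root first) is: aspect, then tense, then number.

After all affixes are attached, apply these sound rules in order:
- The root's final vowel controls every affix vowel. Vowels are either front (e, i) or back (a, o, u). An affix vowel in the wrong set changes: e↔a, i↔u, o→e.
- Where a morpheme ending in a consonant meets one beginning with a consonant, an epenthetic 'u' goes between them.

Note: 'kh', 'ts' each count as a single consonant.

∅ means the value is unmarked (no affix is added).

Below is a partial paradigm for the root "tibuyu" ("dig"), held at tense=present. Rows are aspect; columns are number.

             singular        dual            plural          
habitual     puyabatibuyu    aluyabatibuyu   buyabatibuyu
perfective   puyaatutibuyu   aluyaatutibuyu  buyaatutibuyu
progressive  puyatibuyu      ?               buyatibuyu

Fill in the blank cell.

aspect = progressive: zero marking, form stays tibuyu.
Attach tense present ya- → yatibuyu.
Attach number dual al- → alyatibuyu.
Vowel harmony: no change.
Apply epenthesis: alyatibuyu → aluyatibuyu.

aluyatibuyu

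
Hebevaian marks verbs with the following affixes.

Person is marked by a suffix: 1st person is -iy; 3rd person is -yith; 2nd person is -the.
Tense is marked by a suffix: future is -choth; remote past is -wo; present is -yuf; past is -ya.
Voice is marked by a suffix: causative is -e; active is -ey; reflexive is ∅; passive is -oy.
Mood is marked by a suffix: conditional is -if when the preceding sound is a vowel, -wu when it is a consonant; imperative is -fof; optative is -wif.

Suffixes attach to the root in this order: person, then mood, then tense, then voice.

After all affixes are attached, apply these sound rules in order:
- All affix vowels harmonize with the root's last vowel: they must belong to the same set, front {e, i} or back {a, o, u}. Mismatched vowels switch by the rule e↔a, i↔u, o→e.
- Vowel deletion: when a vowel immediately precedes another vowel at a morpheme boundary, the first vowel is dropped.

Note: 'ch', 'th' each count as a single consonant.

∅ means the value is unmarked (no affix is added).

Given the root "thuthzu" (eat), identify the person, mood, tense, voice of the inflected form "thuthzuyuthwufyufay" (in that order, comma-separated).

Segment: thuthzu-yith-wif-yuf-ey.
person: -yith → 3rd person.
mood: -wif → optative.
tense: -yuf → present.
voice: -ey → active.

3rd person, optative, present, active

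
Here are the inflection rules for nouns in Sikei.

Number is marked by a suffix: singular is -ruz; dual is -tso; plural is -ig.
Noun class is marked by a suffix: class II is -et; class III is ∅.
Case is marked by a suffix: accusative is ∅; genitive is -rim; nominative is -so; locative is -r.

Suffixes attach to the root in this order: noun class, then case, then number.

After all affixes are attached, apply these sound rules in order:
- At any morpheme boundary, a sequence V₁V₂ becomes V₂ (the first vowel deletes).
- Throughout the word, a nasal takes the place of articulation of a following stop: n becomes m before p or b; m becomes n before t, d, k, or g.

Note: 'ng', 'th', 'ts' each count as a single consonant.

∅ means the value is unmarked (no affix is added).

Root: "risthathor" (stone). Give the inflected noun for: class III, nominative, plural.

risthathorsig

noun class = class III: zero marking, form stays risthathor.
Attach case nominative -so → risthathorso.
Attach number plural -ig → risthathorsoig.
Apply vowel deletion: risthathorsoig → risthathorsig.
Nasal assimilation: no change.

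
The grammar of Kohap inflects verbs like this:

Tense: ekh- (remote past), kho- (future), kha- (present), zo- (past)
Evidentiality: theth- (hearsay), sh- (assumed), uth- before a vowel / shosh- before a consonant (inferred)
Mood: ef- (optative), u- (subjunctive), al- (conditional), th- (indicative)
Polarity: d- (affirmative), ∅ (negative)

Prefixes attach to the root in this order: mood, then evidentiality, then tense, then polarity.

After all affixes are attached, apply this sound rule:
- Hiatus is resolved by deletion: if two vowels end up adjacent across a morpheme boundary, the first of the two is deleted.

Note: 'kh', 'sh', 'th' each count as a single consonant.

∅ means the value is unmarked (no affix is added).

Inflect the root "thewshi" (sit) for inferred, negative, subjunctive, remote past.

Attach mood subjunctive u- → uthewshi.
Attach evidentiality inferred uth- (before vowel 'u') → uthuthewshi.
Attach tense remote past ekh- → ekhuthuthewshi.
polarity = negative: zero marking, form stays ekhuthuthewshi.
Vowel deletion: no change.

ekhuthuthewshi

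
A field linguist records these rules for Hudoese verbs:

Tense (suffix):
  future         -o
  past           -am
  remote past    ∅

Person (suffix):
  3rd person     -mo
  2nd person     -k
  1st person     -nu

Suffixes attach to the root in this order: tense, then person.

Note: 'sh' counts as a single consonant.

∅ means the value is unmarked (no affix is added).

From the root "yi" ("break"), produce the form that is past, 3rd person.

Attach tense past -am → yiam.
Attach person 3rd person -mo → yiammo.

yiammo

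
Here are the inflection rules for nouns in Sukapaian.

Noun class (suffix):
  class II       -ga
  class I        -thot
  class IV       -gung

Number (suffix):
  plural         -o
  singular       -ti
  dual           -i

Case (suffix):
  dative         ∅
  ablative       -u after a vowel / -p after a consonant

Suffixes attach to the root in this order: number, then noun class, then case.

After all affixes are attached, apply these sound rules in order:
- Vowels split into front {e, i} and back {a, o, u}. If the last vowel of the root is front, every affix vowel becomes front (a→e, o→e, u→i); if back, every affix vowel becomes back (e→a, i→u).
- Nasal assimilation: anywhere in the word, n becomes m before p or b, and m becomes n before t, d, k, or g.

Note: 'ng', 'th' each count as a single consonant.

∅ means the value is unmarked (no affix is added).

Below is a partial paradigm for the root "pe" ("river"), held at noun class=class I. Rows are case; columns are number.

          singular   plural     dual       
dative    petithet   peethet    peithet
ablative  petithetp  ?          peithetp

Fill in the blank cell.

peethetp

Attach number plural -o → peo.
Attach noun class class I -thot → peothot.
Attach case ablative -p (after consonant 't') → peothotp.
Apply vowel harmony: peothotp → peethetp.
Nasal assimilation: no change.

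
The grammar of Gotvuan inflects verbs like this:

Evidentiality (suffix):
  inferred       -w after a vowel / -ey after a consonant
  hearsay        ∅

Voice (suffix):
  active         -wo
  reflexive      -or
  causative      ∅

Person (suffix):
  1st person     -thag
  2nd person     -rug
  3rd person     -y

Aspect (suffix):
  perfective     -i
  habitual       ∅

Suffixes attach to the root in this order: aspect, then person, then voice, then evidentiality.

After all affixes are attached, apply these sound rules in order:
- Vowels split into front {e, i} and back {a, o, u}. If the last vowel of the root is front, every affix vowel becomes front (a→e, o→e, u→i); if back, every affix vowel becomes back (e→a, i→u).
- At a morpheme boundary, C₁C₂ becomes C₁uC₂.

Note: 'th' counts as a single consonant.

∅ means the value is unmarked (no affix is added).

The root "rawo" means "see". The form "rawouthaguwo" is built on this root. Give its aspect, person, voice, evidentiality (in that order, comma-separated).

Segment: rawo-i-thag-wo.
aspect: -i → perfective.
person: -thag → 1st person.
voice: -wo → active.
evidentiality: ∅ → hearsay.

perfective, 1st person, active, hearsay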